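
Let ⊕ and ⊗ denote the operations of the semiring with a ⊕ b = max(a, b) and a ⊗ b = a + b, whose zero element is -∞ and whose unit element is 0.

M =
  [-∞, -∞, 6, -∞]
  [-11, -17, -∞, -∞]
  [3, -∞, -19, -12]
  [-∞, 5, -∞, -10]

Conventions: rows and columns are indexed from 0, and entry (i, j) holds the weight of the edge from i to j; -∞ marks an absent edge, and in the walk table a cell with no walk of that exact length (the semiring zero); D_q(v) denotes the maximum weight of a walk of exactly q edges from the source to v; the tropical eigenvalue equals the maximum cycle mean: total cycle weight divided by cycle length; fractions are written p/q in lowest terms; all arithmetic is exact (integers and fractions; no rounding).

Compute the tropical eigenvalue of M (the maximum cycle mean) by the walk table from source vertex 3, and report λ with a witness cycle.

q=0: [-∞, -∞, -∞, 0]
q=1: [-∞, 5, -∞, -10]
q=2: [-6, -5, -∞, -20]
q=3: [-16, -15, 0, -30]
q=4: [3, -25, -10, -12]
Optimal cycle mean attained by: cycle 0->2->0, total 6 + 3, length 2.
Answer: λ = 9/2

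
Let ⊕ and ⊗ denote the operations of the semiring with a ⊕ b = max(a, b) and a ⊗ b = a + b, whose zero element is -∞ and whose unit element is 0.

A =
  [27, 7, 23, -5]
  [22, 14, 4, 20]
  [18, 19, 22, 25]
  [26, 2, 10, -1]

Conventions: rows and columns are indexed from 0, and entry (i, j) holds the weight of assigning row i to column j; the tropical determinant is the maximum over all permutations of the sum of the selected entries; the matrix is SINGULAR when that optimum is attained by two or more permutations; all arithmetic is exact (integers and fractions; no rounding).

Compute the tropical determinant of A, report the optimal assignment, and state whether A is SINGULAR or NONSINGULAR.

σ = (0, 1, 2, 3): 27 + 14 + 22 + (-1) = 62
σ = (0, 1, 3, 2): 27 + 14 + 25 + 10 = 76
σ = (0, 2, 1, 3): 27 + 4 + 19 + (-1) = 49
σ = (0, 2, 3, 1): 27 + 4 + 25 + 2 = 58
σ = (0, 3, 1, 2): 27 + 20 + 19 + 10 = 76
σ = (0, 3, 2, 1): 27 + 20 + 22 + 2 = 71
σ = (1, 0, 2, 3): 7 + 22 + 22 + (-1) = 50
σ = (1, 0, 3, 2): 7 + 22 + 25 + 10 = 64
σ = (1, 2, 0, 3): 7 + 4 + 18 + (-1) = 28
σ = (1, 2, 3, 0): 7 + 4 + 25 + 26 = 62
σ = (1, 3, 0, 2): 7 + 20 + 18 + 10 = 55
σ = (1, 3, 2, 0): 7 + 20 + 22 + 26 = 75
σ = (2, 0, 1, 3): 23 + 22 + 19 + (-1) = 63
σ = (2, 0, 3, 1): 23 + 22 + 25 + 2 = 72
σ = (2, 1, 0, 3): 23 + 14 + 18 + (-1) = 54
σ = (2, 1, 3, 0): 23 + 14 + 25 + 26 = 88
σ = (2, 3, 0, 1): 23 + 20 + 18 + 2 = 63
σ = (2, 3, 1, 0): 23 + 20 + 19 + 26 = 88
σ = (3, 0, 1, 2): (-5) + 22 + 19 + 10 = 46
σ = (3, 0, 2, 1): (-5) + 22 + 22 + 2 = 41
σ = (3, 1, 0, 2): (-5) + 14 + 18 + 10 = 37
σ = (3, 1, 2, 0): (-5) + 14 + 22 + 26 = 57
σ = (3, 2, 0, 1): (-5) + 4 + 18 + 2 = 19
σ = (3, 2, 1, 0): (-5) + 4 + 19 + 26 = 44
Optimal value attained by: σ = (2, 1, 3, 0).
Answer: det⊕(A) = 88; verdict: SINGULAR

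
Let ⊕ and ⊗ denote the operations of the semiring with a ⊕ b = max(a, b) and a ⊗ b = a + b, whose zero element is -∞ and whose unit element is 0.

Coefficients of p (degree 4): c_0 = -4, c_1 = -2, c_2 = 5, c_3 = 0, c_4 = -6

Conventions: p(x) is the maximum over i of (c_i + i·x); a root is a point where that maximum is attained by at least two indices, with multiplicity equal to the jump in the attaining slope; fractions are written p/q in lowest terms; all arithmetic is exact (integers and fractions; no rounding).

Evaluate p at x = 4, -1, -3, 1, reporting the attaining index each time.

p(4) = max(-4+0·4=-4, -2+1·4=2, 5+2·4=13, 0+3·4=12, -6+4·4=10) = 13 (attained by i=2)
p(-1) = max(-4+0·(-1)=-4, -2+1·(-1)=-3, 5+2·(-1)=3, 0+3·(-1)=-3, -6+4·(-1)=-10) = 3 (attained by i=2)
p(-3) = max(-4+0·(-3)=-4, -2+1·(-3)=-5, 5+2·(-3)=-1, 0+3·(-3)=-9, -6+4·(-3)=-18) = -1 (attained by i=2)
p(1) = max(-4+0·1=-4, -2+1·1=-1, 5+2·1=7, 0+3·1=3, -6+4·1=-2) = 7 (attained by i=2)
Answer: p(4) = 13; p(-1) = 3; p(-3) = -1; p(1) = 7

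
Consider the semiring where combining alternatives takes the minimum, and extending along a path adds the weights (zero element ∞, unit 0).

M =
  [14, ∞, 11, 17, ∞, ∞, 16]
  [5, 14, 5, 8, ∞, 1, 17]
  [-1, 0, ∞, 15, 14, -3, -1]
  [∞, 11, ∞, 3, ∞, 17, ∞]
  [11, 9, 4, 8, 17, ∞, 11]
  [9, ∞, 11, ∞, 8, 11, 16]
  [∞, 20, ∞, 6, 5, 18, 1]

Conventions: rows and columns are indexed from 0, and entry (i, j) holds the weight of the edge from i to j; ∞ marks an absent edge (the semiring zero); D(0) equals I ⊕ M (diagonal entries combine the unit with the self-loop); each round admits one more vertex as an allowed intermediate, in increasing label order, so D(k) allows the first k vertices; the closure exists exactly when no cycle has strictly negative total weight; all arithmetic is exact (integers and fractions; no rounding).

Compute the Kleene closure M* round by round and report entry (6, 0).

D(0):
  [0, ∞, 11, 17, ∞, ∞, 16]
  [5, 0, 5, 8, ∞, 1, 17]
  [-1, 0, 0, 15, 14, -3, -1]
  [∞, 11, ∞, 0, ∞, 17, ∞]
  [11, 9, 4, 8, 0, ∞, 11]
  [9, ∞, 11, ∞, 8, 0, 16]
  [∞, 20, ∞, 6, 5, 18, 0]
D(1):
  [0, ∞, 11, 17, ∞, ∞, 16]
  [5, 0, 5, 8, ∞, 1, 17]
  [-1, 0, 0, 15, 14, -3, -1]
  [∞, 11, ∞, 0, ∞, 17, ∞]
  [11, 9, 4, 8, 0, ∞, 11]
  [9, ∞, 11, 26, 8, 0, 16]
  [∞, 20, ∞, 6, 5, 18, 0]
D(2):
  [0, ∞, 11, 17, ∞, ∞, 16]
  [5, 0, 5, 8, ∞, 1, 17]
  [-1, 0, 0, 8, 14, -3, -1]
  [16, 11, 16, 0, ∞, 12, 28]
  [11, 9, 4, 8, 0, 10, 11]
  [9, ∞, 11, 26, 8, 0, 16]
  [25, 20, 25, 6, 5, 18, 0]
D(3):
  [0, 11, 11, 17, 25, 8, 10]
  [4, 0, 5, 8, 19, 1, 4]
  [-1, 0, 0, 8, 14, -3, -1]
  [15, 11, 16, 0, 30, 12, 15]
  [3, 4, 4, 8, 0, 1, 3]
  [9, 11, 11, 19, 8, 0, 10]
  [24, 20, 25, 6, 5, 18, 0]
D(4):
  [0, 11, 11, 17, 25, 8, 10]
  [4, 0, 5, 8, 19, 1, 4]
  [-1, 0, 0, 8, 14, -3, -1]
  [15, 11, 16, 0, 30, 12, 15]
  [3, 4, 4, 8, 0, 1, 3]
  [9, 11, 11, 19, 8, 0, 10]
  [21, 17, 22, 6, 5, 18, 0]
D(5):
  [0, 11, 11, 17, 25, 8, 10]
  [4, 0, 5, 8, 19, 1, 4]
  [-1, 0, 0, 8, 14, -3, -1]
  [15, 11, 16, 0, 30, 12, 15]
  [3, 4, 4, 8, 0, 1, 3]
  [9, 11, 11, 16, 8, 0, 10]
  [8, 9, 9, 6, 5, 6, 0]
D(6):
  [0, 11, 11, 17, 16, 8, 10]
  [4, 0, 5, 8, 9, 1, 4]
  [-1, 0, 0, 8, 5, -3, -1]
  [15, 11, 16, 0, 20, 12, 15]
  [3, 4, 4, 8, 0, 1, 3]
  [9, 11, 11, 16, 8, 0, 10]
  [8, 9, 9, 6, 5, 6, 0]
D(7):
  [0, 11, 11, 16, 15, 8, 10]
  [4, 0, 5, 8, 9, 1, 4]
  [-1, 0, 0, 5, 4, -3, -1]
  [15, 11, 16, 0, 20, 12, 15]
  [3, 4, 4, 8, 0, 1, 3]
  [9, 11, 11, 16, 8, 0, 10]
  [8, 9, 9, 6, 5, 6, 0]
Answer: M*[6][0] = 8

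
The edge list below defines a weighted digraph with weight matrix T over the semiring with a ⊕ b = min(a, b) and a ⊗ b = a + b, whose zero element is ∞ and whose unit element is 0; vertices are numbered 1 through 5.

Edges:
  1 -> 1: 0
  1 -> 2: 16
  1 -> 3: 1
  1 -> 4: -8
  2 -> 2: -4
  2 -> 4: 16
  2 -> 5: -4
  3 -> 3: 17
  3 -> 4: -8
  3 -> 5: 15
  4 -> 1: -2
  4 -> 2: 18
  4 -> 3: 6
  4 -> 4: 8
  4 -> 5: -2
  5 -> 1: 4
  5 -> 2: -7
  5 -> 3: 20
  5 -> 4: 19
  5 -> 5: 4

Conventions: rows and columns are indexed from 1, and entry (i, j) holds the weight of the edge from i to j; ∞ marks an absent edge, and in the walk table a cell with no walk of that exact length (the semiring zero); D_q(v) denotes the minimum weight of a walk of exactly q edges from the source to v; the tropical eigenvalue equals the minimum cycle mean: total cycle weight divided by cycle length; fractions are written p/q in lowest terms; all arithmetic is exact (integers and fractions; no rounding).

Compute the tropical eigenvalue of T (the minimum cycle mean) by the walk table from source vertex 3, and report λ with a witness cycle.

q=0: [∞, ∞, 0, ∞, ∞]
q=1: [∞, ∞, 17, -8, 15]
q=2: [-10, 8, -2, 0, -10]
q=3: [-10, -17, -9, -18, -6]
q=4: [-20, -21, -12, -18, -21]
q=5: [-20, -28, -19, -28, -25]
Optimal cycle mean attained by: cycle 2->5->2, total (-4) + (-7), length 2.
Answer: λ = -11/2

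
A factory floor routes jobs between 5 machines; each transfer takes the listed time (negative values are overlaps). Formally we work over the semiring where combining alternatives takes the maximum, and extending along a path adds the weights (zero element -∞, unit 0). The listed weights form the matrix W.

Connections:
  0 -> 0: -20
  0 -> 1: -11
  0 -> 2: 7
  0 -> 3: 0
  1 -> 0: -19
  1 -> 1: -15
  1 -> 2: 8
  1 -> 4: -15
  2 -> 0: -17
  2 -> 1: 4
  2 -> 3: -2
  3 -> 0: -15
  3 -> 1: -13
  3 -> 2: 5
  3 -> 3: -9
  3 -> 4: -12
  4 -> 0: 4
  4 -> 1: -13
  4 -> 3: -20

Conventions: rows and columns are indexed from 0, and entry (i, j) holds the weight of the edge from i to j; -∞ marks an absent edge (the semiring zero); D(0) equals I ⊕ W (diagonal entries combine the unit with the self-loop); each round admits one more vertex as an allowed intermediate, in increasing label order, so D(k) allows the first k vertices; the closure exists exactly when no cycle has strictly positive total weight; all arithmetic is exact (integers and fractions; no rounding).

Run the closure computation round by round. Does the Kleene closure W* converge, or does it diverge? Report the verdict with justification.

D(0):
  [0, -11, 7, 0, -∞]
  [-19, 0, 8, -∞, -15]
  [-17, 4, 0, -2, -∞]
  [-15, -13, 5, 0, -12]
  [4, -13, -∞, -20, 0]
D(1):
  [0, -11, 7, 0, -∞]
  [-19, 0, 8, -19, -15]
  [-17, 4, 0, -2, -∞]
  [-15, -13, 5, 0, -12]
  [4, -7, 11, 4, 0]
Detection: at round 2, diagonal entry (2, 2) turns strictly positive.
Key observation: the cycle 2->1->2 has total weight 4 + 8, which is strictly positive.
Answer: DIVERGES — positive cycle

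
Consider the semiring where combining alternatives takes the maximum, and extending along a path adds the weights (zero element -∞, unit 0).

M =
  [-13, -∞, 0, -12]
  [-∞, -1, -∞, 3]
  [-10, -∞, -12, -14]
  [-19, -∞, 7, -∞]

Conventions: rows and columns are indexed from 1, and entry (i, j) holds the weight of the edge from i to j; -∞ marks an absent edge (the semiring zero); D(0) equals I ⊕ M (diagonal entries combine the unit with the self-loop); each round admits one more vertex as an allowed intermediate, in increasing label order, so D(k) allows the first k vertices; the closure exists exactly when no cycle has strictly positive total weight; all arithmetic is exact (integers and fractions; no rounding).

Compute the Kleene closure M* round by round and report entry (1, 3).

D(0):
  [0, -∞, 0, -12]
  [-∞, 0, -∞, 3]
  [-10, -∞, 0, -14]
  [-19, -∞, 7, 0]
D(1):
  [0, -∞, 0, -12]
  [-∞, 0, -∞, 3]
  [-10, -∞, 0, -14]
  [-19, -∞, 7, 0]
D(2):
  [0, -∞, 0, -12]
  [-∞, 0, -∞, 3]
  [-10, -∞, 0, -14]
  [-19, -∞, 7, 0]
D(3):
  [0, -∞, 0, -12]
  [-∞, 0, -∞, 3]
  [-10, -∞, 0, -14]
  [-3, -∞, 7, 0]
D(4):
  [0, -∞, 0, -12]
  [0, 0, 10, 3]
  [-10, -∞, 0, -14]
  [-3, -∞, 7, 0]
Answer: M*[1][3] = 0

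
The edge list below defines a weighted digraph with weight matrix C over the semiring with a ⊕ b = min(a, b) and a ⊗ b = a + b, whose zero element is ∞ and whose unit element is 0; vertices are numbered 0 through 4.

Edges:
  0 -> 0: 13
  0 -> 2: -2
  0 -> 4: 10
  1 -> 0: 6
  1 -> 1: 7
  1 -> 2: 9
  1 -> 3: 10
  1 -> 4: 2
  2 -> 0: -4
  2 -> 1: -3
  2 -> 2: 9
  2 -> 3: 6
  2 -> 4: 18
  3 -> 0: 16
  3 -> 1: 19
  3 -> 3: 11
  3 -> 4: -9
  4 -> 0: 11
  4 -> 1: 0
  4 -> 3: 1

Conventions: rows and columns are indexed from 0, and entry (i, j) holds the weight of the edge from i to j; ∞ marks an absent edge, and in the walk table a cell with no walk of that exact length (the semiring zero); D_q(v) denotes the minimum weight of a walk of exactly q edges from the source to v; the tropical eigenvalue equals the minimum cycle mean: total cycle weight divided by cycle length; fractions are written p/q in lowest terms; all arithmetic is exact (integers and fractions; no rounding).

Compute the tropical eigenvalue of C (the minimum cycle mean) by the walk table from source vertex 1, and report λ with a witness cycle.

q=0: [∞, 0, ∞, ∞, ∞]
q=1: [6, 7, 9, 10, 2]
q=2: [5, 2, 4, 3, 1]
q=3: [0, 1, 3, 2, -6]
q=4: [-1, -6, -2, -5, -7]
q=5: [-6, -7, -3, -6, -14]
Optimal cycle mean attained by: cycle 3->4->3, total (-9) + 1, length 2.
Answer: λ = -4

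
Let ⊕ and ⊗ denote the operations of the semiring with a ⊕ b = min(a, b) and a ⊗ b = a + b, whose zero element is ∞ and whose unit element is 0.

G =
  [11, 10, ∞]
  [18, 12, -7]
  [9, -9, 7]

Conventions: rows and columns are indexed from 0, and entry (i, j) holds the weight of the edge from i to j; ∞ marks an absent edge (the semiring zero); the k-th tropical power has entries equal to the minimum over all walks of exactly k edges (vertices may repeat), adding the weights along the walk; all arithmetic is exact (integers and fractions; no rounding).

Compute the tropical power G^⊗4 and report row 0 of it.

G^⊗2:
  [22, 21, 3]
  [2, -16, 0]
  [9, -2, -16]
G^⊗3:
  [12, -6, 10]
  [2, -9, -23]
  [-7, -25, -9]
G^⊗4:
  [12, 1, -13]
  [-14, -32, -16]
  [-7, -18, -32]
Answer: row 0 of G^⊗4 = [12, 1, -13]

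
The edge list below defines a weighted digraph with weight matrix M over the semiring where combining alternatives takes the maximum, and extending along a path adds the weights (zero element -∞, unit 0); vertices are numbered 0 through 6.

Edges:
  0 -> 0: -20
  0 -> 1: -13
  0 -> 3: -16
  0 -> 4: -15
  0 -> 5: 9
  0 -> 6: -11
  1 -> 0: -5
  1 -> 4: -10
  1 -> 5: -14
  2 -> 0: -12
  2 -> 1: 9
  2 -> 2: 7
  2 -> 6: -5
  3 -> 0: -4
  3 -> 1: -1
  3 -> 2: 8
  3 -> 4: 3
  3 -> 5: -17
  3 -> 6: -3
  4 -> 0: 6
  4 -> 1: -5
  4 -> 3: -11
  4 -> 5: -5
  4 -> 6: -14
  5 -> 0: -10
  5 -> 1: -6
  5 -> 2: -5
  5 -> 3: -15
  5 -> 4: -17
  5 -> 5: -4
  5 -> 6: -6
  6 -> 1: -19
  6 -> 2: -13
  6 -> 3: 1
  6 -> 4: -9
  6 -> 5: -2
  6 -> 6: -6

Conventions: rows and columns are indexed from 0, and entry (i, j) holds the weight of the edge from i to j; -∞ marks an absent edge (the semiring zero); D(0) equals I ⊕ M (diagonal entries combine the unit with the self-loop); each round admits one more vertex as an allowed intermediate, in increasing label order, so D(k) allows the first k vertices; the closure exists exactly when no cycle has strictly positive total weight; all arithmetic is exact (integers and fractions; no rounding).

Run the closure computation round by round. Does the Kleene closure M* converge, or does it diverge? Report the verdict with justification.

Detection: at round 0, diagonal entry (2, 2) turns strictly positive.
Key observation: the cycle 2->2 has total weight 7, which is strictly positive.
Answer: DIVERGES — positive cycle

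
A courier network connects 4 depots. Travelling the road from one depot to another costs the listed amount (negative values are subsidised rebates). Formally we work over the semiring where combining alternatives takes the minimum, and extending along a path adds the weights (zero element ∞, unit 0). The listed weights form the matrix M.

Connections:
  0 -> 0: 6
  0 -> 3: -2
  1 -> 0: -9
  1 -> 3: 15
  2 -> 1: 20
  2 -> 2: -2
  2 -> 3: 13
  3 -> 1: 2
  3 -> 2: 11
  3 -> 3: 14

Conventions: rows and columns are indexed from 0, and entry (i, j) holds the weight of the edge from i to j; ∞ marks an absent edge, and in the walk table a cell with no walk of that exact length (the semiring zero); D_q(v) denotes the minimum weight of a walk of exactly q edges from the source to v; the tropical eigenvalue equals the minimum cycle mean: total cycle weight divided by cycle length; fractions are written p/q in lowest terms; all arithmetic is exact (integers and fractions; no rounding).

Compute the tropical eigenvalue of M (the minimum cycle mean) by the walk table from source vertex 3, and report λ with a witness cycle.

q=0: [∞, ∞, ∞, 0]
q=1: [∞, 2, 11, 14]
q=2: [-7, 16, 9, 17]
q=3: [-1, 19, 7, -9]
q=4: [5, -7, 2, -3]
Optimal cycle mean attained by: cycle 0->3->1->0, total (-2) + 2 + (-9), length 3.
Answer: λ = -3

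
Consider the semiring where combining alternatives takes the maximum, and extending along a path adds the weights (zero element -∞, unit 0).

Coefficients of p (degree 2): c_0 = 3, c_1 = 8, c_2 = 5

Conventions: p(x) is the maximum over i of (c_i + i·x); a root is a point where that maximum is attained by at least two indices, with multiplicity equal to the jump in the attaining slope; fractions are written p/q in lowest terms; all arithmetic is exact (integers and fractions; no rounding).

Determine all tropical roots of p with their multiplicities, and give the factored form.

hull edge (i=0, c=3) to (i=1, c=8): slope 5, span 1
hull edge (i=1, c=8) to (i=2, c=5): slope -3, span 1
Factored form: p(x) = 5 ⊗ (x ⊕ (-5)) ⊗ (x ⊕ 3)
Answer: roots = -5 (mult 1), 3 (mult 1)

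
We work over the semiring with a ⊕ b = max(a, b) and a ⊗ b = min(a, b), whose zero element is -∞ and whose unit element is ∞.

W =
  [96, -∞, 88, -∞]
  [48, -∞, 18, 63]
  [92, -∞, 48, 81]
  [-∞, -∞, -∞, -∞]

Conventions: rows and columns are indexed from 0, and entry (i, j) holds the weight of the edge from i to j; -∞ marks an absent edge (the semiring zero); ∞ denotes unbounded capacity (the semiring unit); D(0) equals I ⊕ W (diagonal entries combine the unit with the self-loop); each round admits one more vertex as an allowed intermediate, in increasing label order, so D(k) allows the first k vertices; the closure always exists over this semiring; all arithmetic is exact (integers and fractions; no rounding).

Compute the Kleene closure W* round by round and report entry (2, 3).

D(0):
  [∞, -∞, 88, -∞]
  [48, ∞, 18, 63]
  [92, -∞, ∞, 81]
  [-∞, -∞, -∞, ∞]
D(1):
  [∞, -∞, 88, -∞]
  [48, ∞, 48, 63]
  [92, -∞, ∞, 81]
  [-∞, -∞, -∞, ∞]
D(2):
  [∞, -∞, 88, -∞]
  [48, ∞, 48, 63]
  [92, -∞, ∞, 81]
  [-∞, -∞, -∞, ∞]
D(3):
  [∞, -∞, 88, 81]
  [48, ∞, 48, 63]
  [92, -∞, ∞, 81]
  [-∞, -∞, -∞, ∞]
D(4):
  [∞, -∞, 88, 81]
  [48, ∞, 48, 63]
  [92, -∞, ∞, 81]
  [-∞, -∞, -∞, ∞]
Answer: W*[2][3] = 81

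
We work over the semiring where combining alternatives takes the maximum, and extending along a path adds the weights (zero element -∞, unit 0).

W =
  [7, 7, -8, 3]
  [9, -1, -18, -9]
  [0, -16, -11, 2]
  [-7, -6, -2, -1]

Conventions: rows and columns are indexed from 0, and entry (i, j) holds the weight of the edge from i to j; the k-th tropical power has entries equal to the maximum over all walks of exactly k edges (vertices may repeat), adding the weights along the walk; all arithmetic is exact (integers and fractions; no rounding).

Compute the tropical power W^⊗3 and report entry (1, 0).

W^⊗2:
  [16, 14, 1, 10]
  [16, 16, 1, 12]
  [7, 7, 0, 3]
  [3, 0, -3, 0]
W^⊗3:
  [23, 23, 8, 19]
  [25, 23, 10, 19]
  [16, 14, 1, 10]
  [10, 10, -2, 6]
Key observation: the optimum is the walk 1->0->1->0, with weight 9 + 7 + 9 = 25.
Optimal value attained by: walk 1->0->1->0.
Answer: (W^⊗3)[1][0] = 25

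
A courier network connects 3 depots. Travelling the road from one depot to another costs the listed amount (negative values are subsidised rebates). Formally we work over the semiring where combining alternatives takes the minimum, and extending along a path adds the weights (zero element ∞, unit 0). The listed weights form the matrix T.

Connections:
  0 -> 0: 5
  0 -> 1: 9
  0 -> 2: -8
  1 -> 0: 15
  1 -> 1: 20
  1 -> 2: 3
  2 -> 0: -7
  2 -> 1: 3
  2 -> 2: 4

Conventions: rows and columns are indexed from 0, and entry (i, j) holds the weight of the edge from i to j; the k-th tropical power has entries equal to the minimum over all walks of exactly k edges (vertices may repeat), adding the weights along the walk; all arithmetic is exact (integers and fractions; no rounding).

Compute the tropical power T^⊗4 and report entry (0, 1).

T^⊗2:
  [-15, -5, -4]
  [-4, 6, 7]
  [-3, 2, -15]
T^⊗3:
  [-11, -6, -23]
  [0, 5, -12]
  [-22, -12, -11]
T^⊗4:
  [-30, -20, -19]
  [-19, -9, -8]
  [-18, -13, -30]
Key observation: the optimum is the walk 0->2->0->2->1, with weight (-8) + (-7) + (-8) + 3 = -20.
Optimal value attained by: walk 0->2->0->2->1.
Answer: (T^⊗4)[0][1] = -20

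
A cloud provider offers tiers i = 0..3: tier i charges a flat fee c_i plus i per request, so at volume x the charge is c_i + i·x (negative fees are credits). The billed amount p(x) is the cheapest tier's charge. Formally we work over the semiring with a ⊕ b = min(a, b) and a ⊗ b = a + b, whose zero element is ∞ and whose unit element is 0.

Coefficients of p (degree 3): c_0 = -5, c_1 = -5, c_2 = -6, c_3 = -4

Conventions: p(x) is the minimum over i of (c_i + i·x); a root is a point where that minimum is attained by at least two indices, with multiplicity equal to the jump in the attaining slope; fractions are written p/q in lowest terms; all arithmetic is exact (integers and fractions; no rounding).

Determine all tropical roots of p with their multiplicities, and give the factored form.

hull edge (i=0, c=-5) to (i=2, c=-6): slope -1/2, span 2
hull edge (i=2, c=-6) to (i=3, c=-4): slope 2, span 1
Factored form: p(x) = -4 ⊗ (x ⊕ (-2)) ⊗ (x ⊕ 1/2) ⊗ (x ⊕ 1/2)
Answer: roots = -2 (mult 1), 1/2 (mult 2)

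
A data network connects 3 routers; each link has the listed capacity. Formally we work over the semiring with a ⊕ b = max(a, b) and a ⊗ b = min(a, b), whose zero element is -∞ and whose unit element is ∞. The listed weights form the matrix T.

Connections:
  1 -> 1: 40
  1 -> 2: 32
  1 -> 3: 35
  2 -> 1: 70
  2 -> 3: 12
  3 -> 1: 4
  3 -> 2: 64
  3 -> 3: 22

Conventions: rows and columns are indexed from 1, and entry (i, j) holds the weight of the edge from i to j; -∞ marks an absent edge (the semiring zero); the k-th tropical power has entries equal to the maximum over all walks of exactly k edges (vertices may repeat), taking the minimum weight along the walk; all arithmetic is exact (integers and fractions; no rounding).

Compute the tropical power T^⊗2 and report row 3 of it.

T^⊗2:
  [40, 35, 35]
  [40, 32, 35]
  [64, 22, 22]
Answer: row 3 of T^⊗2 = [64, 22, 22]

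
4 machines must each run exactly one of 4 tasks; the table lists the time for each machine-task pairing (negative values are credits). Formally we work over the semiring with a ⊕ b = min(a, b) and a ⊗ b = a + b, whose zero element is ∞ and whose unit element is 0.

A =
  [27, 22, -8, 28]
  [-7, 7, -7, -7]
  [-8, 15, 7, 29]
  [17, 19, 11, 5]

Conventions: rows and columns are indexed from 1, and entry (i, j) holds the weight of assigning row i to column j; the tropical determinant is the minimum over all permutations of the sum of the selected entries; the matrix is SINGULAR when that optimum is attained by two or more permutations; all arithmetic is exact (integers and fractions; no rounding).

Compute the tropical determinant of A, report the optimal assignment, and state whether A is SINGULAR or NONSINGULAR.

σ = (1, 2, 3, 4): 27 + 7 + 7 + 5 = 46
σ = (1, 2, 4, 3): 27 + 7 + 29 + 11 = 74
σ = (1, 3, 2, 4): 27 + (-7) + 15 + 5 = 40
σ = (1, 3, 4, 2): 27 + (-7) + 29 + 19 = 68
σ = (1, 4, 2, 3): 27 + (-7) + 15 + 11 = 46
σ = (1, 4, 3, 2): 27 + (-7) + 7 + 19 = 46
σ = (2, 1, 3, 4): 22 + (-7) + 7 + 5 = 27
σ = (2, 1, 4, 3): 22 + (-7) + 29 + 11 = 55
σ = (2, 3, 1, 4): 22 + (-7) + (-8) + 5 = 12
σ = (2, 3, 4, 1): 22 + (-7) + 29 + 17 = 61
σ = (2, 4, 1, 3): 22 + (-7) + (-8) + 11 = 18
σ = (2, 4, 3, 1): 22 + (-7) + 7 + 17 = 39
σ = (3, 1, 2, 4): (-8) + (-7) + 15 + 5 = 5
σ = (3, 1, 4, 2): (-8) + (-7) + 29 + 19 = 33
σ = (3, 2, 1, 4): (-8) + 7 + (-8) + 5 = -4
σ = (3, 2, 4, 1): (-8) + 7 + 29 + 17 = 45
σ = (3, 4, 1, 2): (-8) + (-7) + (-8) + 19 = -4
σ = (3, 4, 2, 1): (-8) + (-7) + 15 + 17 = 17
σ = (4, 1, 2, 3): 28 + (-7) + 15 + 11 = 47
σ = (4, 1, 3, 2): 28 + (-7) + 7 + 19 = 47
σ = (4, 2, 1, 3): 28 + 7 + (-8) + 11 = 38
σ = (4, 2, 3, 1): 28 + 7 + 7 + 17 = 59
σ = (4, 3, 1, 2): 28 + (-7) + (-8) + 19 = 32
σ = (4, 3, 2, 1): 28 + (-7) + 15 + 17 = 53
Optimal value attained by: σ = (3, 2, 1, 4).
Answer: det⊕(A) = -4; verdict: SINGULAR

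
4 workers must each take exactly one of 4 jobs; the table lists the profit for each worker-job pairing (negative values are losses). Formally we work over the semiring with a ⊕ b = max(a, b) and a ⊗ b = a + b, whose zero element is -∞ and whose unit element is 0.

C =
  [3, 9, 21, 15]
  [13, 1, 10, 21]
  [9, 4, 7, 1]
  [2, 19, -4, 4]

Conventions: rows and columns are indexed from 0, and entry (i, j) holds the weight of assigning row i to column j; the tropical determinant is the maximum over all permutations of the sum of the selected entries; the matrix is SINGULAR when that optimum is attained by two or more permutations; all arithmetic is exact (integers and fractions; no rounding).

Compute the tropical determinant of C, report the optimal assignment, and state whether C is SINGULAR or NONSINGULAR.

σ = (0, 1, 2, 3): 3 + 1 + 7 + 4 = 15
σ = (0, 1, 3, 2): 3 + 1 + 1 + (-4) = 1
σ = (0, 2, 1, 3): 3 + 10 + 4 + 4 = 21
σ = (0, 2, 3, 1): 3 + 10 + 1 + 19 = 33
σ = (0, 3, 1, 2): 3 + 21 + 4 + (-4) = 24
σ = (0, 3, 2, 1): 3 + 21 + 7 + 19 = 50
σ = (1, 0, 2, 3): 9 + 13 + 7 + 4 = 33
σ = (1, 0, 3, 2): 9 + 13 + 1 + (-4) = 19
σ = (1, 2, 0, 3): 9 + 10 + 9 + 4 = 32
σ = (1, 2, 3, 0): 9 + 10 + 1 + 2 = 22
σ = (1, 3, 0, 2): 9 + 21 + 9 + (-4) = 35
σ = (1, 3, 2, 0): 9 + 21 + 7 + 2 = 39
σ = (2, 0, 1, 3): 21 + 13 + 4 + 4 = 42
σ = (2, 0, 3, 1): 21 + 13 + 1 + 19 = 54
σ = (2, 1, 0, 3): 21 + 1 + 9 + 4 = 35
σ = (2, 1, 3, 0): 21 + 1 + 1 + 2 = 25
σ = (2, 3, 0, 1): 21 + 21 + 9 + 19 = 70
σ = (2, 3, 1, 0): 21 + 21 + 4 + 2 = 48
σ = (3, 0, 1, 2): 15 + 13 + 4 + (-4) = 28
σ = (3, 0, 2, 1): 15 + 13 + 7 + 19 = 54
σ = (3, 1, 0, 2): 15 + 1 + 9 + (-4) = 21
σ = (3, 1, 2, 0): 15 + 1 + 7 + 2 = 25
σ = (3, 2, 0, 1): 15 + 10 + 9 + 19 = 53
σ = (3, 2, 1, 0): 15 + 10 + 4 + 2 = 31
Optimal value attained by: σ = (2, 3, 0, 1).
Answer: det⊕(C) = 70; verdict: NONSINGULAR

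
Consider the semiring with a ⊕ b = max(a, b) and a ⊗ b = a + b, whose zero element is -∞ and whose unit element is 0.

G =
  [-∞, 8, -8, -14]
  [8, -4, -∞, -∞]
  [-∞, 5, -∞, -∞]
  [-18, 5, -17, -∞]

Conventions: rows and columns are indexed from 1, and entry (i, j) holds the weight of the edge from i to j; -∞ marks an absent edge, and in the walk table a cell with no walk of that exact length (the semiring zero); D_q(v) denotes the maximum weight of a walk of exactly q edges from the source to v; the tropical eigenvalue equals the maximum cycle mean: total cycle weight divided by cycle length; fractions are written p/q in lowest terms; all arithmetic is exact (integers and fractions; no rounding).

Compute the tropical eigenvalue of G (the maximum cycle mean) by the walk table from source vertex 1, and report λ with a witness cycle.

q=0: [0, -∞, -∞, -∞]
q=1: [-∞, 8, -8, -14]
q=2: [16, 4, -31, -∞]
q=3: [12, 24, 8, 2]
q=4: [32, 20, 4, -2]
Optimal cycle mean attained by: cycle 1->2->1, total 8 + 8, length 2.
Answer: λ = 8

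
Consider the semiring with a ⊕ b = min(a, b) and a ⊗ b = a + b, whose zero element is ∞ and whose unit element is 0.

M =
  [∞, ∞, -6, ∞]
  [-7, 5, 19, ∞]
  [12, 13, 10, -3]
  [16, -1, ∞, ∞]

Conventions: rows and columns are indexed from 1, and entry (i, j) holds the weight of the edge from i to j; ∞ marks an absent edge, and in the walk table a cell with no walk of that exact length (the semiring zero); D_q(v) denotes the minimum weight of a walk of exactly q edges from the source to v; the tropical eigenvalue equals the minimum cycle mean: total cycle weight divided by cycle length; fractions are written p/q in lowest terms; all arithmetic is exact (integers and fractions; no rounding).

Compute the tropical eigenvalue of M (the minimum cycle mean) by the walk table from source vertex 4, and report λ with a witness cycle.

q=0: [∞, ∞, ∞, 0]
q=1: [16, -1, ∞, ∞]
q=2: [-8, 4, 10, ∞]
q=3: [-3, 9, -14, 7]
q=4: [-2, -1, -9, -17]
Optimal cycle mean attained by: cycle 1->3->4->2->1, total (-6) + (-3) + (-1) + (-7), length 4.
Answer: λ = -17/4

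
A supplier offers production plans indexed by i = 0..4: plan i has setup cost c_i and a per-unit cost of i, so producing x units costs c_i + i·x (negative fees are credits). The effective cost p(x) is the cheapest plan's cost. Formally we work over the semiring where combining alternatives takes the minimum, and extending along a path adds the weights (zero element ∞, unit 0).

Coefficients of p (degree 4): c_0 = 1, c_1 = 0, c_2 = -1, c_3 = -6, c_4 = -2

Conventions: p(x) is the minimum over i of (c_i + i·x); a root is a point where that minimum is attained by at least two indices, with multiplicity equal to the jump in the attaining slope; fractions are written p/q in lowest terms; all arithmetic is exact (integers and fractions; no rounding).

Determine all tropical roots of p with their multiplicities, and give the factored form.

hull edge (i=0, c=1) to (i=3, c=-6): slope -7/3, span 3
hull edge (i=3, c=-6) to (i=4, c=-2): slope 4, span 1
Factored form: p(x) = -2 ⊗ (x ⊕ (-4)) ⊗ (x ⊕ 7/3) ⊗ (x ⊕ 7/3) ⊗ (x ⊕ 7/3)
Answer: roots = -4 (mult 1), 7/3 (mult 3)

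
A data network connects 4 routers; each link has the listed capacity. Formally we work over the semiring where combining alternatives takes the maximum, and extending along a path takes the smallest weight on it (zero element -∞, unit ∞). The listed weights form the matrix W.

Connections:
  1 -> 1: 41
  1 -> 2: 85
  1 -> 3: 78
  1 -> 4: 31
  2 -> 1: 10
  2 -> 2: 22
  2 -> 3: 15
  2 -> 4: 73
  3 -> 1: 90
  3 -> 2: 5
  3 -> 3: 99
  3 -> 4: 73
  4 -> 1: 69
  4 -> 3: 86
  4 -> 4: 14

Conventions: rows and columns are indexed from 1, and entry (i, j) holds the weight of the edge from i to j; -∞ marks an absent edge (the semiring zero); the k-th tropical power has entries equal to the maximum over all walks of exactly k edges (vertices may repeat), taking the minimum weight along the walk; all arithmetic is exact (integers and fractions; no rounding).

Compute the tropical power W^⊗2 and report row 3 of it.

W^⊗2:
  [78, 41, 78, 73]
  [69, 22, 73, 22]
  [90, 85, 99, 73]
  [86, 69, 86, 73]
Answer: row 3 of W^⊗2 = [90, 85, 99, 73]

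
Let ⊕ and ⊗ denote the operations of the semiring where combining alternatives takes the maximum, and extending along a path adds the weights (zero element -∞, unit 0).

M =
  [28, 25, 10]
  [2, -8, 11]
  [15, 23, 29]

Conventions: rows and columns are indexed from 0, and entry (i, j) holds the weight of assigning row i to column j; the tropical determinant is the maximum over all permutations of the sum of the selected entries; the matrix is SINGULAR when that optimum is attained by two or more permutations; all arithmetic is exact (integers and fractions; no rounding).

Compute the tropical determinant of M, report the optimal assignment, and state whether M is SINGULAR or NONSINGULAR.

σ = (0, 1, 2): 28 + (-8) + 29 = 49
σ = (0, 2, 1): 28 + 11 + 23 = 62
σ = (1, 0, 2): 25 + 2 + 29 = 56
σ = (1, 2, 0): 25 + 11 + 15 = 51
σ = (2, 0, 1): 10 + 2 + 23 = 35
σ = (2, 1, 0): 10 + (-8) + 15 = 17
Optimal value attained by: σ = (0, 2, 1).
Answer: det⊕(M) = 62; verdict: NONSINGULAR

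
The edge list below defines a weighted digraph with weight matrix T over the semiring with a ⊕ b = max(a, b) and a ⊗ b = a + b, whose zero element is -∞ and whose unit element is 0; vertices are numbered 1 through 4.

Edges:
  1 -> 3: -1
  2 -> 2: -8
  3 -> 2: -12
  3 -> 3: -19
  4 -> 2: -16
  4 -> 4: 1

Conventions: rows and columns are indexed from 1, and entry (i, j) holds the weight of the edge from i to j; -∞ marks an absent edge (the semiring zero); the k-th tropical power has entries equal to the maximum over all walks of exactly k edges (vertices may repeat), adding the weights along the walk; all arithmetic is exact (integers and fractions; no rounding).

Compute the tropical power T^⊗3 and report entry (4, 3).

T^⊗2:
  [-∞, -13, -20, -∞]
  [-∞, -16, -∞, -∞]
  [-∞, -20, -38, -∞]
  [-∞, -15, -∞, 2]
T^⊗3:
  [-∞, -21, -39, -∞]
  [-∞, -24, -∞, -∞]
  [-∞, -28, -57, -∞]
  [-∞, -14, -∞, 3]
Key observation: no walk of exactly 3 edges connects these vertices, so the entry is the semiring zero.
Answer: (T^⊗3)[4][3] = -∞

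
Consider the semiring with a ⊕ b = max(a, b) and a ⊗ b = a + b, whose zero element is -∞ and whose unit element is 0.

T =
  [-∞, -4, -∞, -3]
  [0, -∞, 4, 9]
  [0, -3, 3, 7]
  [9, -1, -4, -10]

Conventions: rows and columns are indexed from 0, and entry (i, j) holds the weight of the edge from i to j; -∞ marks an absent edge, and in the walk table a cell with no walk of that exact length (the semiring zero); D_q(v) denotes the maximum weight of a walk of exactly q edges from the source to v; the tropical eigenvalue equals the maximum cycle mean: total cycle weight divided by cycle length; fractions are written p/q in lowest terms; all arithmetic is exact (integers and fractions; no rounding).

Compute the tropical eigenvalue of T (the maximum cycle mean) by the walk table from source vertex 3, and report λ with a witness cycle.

q=0: [-∞, -∞, -∞, 0]
q=1: [9, -1, -4, -10]
q=2: [-1, 5, 3, 8]
q=3: [17, 7, 9, 14]
q=4: [23, 13, 12, 16]
Optimal cycle mean attained by: cycle 0->1->3->0, total (-4) + 9 + 9, length 3.
Answer: λ = 14/3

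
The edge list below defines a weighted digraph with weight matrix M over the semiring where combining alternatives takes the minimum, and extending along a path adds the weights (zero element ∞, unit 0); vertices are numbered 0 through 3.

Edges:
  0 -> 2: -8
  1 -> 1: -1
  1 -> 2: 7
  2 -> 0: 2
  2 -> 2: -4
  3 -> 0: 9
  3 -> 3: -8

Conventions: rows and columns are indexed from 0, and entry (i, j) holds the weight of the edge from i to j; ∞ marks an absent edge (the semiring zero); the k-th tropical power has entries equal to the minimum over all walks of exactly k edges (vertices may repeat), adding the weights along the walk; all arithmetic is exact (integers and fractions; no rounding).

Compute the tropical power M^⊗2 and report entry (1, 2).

M^⊗2:
  [-6, ∞, -12, ∞]
  [9, -2, 3, ∞]
  [-2, ∞, -8, ∞]
  [1, ∞, 1, -16]
Key observation: the optimum is the walk 1->2->2, with weight 7 + (-4) = 3.
Optimal value attained by: walk 1->2->2.
Answer: (M^⊗2)[1][2] = 3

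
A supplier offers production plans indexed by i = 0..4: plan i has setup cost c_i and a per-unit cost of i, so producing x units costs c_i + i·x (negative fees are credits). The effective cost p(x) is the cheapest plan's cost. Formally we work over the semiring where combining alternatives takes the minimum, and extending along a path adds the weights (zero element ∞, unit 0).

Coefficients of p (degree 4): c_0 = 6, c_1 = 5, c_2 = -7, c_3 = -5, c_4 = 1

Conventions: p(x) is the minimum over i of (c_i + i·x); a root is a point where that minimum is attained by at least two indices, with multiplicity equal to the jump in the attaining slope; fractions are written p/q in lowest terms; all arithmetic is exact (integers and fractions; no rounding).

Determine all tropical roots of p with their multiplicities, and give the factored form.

hull edge (i=0, c=6) to (i=2, c=-7): slope -13/2, span 2
hull edge (i=2, c=-7) to (i=3, c=-5): slope 2, span 1
hull edge (i=3, c=-5) to (i=4, c=1): slope 6, span 1
Factored form: p(x) = 1 ⊗ (x ⊕ (-6)) ⊗ (x ⊕ (-2)) ⊗ (x ⊕ 13/2) ⊗ (x ⊕ 13/2)
Answer: roots = -6 (mult 1), -2 (mult 1), 13/2 (mult 2)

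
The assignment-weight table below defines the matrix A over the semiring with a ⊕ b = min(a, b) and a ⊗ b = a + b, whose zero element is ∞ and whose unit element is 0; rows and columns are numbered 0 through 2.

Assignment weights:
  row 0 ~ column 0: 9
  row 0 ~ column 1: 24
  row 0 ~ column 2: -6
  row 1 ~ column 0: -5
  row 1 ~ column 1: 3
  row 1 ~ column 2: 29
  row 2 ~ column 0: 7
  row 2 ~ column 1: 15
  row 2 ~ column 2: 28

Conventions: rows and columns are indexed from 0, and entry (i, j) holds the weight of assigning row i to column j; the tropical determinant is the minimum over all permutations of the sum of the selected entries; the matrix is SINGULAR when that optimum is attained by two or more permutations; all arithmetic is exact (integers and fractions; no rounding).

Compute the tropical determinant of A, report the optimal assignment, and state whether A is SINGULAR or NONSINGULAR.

σ = (0, 1, 2): 9 + 3 + 28 = 40
σ = (0, 2, 1): 9 + 29 + 15 = 53
σ = (1, 0, 2): 24 + (-5) + 28 = 47
σ = (1, 2, 0): 24 + 29 + 7 = 60
σ = (2, 0, 1): (-6) + (-5) + 15 = 4
σ = (2, 1, 0): (-6) + 3 + 7 = 4
Optimal value attained by: σ = (2, 0, 1).
Answer: det⊕(A) = 4; verdict: SINGULAR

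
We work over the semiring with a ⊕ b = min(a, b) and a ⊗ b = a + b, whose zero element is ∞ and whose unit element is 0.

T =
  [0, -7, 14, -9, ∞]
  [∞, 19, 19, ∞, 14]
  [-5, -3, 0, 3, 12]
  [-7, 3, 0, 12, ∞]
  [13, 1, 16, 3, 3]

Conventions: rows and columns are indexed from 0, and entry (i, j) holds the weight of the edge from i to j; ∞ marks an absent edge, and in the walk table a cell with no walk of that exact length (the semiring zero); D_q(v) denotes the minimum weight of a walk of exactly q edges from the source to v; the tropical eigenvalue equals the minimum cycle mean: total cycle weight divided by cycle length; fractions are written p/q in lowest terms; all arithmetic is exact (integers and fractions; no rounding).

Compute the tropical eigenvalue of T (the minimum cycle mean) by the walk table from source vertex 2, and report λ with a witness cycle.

q=0: [∞, ∞, 0, ∞, ∞]
q=1: [-5, -3, 0, 3, 12]
q=2: [-5, -12, 0, -14, 11]
q=3: [-21, -12, -14, -14, 2]
q=4: [-21, -28, -14, -30, -2]
q=5: [-37, -28, -30, -30, -14]
Optimal cycle mean attained by: cycle 0->3->0, total (-9) + (-7), length 2.
Answer: λ = -8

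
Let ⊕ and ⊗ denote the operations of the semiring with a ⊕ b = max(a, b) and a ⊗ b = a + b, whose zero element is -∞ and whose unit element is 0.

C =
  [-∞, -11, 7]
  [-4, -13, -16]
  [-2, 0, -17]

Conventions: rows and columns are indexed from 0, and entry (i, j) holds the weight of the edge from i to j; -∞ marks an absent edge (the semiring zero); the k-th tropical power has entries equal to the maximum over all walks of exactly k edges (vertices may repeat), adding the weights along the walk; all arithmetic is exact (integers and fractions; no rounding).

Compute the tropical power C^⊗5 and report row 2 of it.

C^⊗2:
  [5, 7, -10]
  [-17, -15, 3]
  [-4, -13, 5]
C^⊗3:
  [3, -6, 12]
  [1, 3, -10]
  [3, 5, 3]
C^⊗4:
  [10, 12, 10]
  [-1, -10, 8]
  [1, 3, 10]
C^⊗5:
  [8, 10, 17]
  [6, 8, 6]
  [8, 10, 8]
Answer: row 2 of C^⊗5 = [8, 10, 8]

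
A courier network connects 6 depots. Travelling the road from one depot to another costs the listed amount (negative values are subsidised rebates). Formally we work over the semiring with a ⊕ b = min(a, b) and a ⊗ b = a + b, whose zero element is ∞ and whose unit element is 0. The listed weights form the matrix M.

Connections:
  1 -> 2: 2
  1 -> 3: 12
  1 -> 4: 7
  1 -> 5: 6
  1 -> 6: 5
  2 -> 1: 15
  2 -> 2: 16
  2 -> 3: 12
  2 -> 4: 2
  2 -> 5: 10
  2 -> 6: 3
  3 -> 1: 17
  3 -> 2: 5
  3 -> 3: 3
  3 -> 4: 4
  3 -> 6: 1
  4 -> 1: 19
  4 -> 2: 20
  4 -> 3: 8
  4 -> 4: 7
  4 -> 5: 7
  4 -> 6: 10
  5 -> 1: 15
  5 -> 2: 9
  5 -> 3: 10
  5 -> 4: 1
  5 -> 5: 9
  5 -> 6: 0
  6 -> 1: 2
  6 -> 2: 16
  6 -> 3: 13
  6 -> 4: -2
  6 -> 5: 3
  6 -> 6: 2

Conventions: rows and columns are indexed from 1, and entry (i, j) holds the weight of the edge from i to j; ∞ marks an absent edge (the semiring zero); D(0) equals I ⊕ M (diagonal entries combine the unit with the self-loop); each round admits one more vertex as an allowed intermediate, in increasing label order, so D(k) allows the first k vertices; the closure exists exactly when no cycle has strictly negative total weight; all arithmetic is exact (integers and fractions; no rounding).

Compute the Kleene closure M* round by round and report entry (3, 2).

D(0):
  [0, 2, 12, 7, 6, 5]
  [15, 0, 12, 2, 10, 3]
  [17, 5, 0, 4, ∞, 1]
  [19, 20, 8, 0, 7, 10]
  [15, 9, 10, 1, 0, 0]
  [2, 16, 13, -2, 3, 0]
D(1):
  [0, 2, 12, 7, 6, 5]
  [15, 0, 12, 2, 10, 3]
  [17, 5, 0, 4, 23, 1]
  [19, 20, 8, 0, 7, 10]
  [15, 9, 10, 1, 0, 0]
  [2, 4, 13, -2, 3, 0]
D(2):
  [0, 2, 12, 4, 6, 5]
  [15, 0, 12, 2, 10, 3]
  [17, 5, 0, 4, 15, 1]
  [19, 20, 8, 0, 7, 10]
  [15, 9, 10, 1, 0, 0]
  [2, 4, 13, -2, 3, 0]
D(3):
  [0, 2, 12, 4, 6, 5]
  [15, 0, 12, 2, 10, 3]
  [17, 5, 0, 4, 15, 1]
  [19, 13, 8, 0, 7, 9]
  [15, 9, 10, 1, 0, 0]
  [2, 4, 13, -2, 3, 0]
D(4):
  [0, 2, 12, 4, 6, 5]
  [15, 0, 10, 2, 9, 3]
  [17, 5, 0, 4, 11, 1]
  [19, 13, 8, 0, 7, 9]
  [15, 9, 9, 1, 0, 0]
  [2, 4, 6, -2, 3, 0]
D(5):
  [0, 2, 12, 4, 6, 5]
  [15, 0, 10, 2, 9, 3]
  [17, 5, 0, 4, 11, 1]
  [19, 13, 8, 0, 7, 7]
  [15, 9, 9, 1, 0, 0]
  [2, 4, 6, -2, 3, 0]
D(6):
  [0, 2, 11, 3, 6, 5]
  [5, 0, 9, 1, 6, 3]
  [3, 5, 0, -1, 4, 1]
  [9, 11, 8, 0, 7, 7]
  [2, 4, 6, -2, 0, 0]
  [2, 4, 6, -2, 3, 0]
Answer: M*[3][2] = 5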